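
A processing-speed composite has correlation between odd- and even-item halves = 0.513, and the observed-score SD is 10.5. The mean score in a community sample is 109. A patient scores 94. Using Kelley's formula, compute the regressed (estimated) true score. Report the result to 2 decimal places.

98.83

Full-length reliability (Spearman-Brown) = 2(0.513)/(1+0.513) ≈ 0.6781
T̂ = r·X + (1 − r)·M = 0.6781·94 + 0.3219·109 ≈ 63.7436 + 35.0846 ≈ 98.8282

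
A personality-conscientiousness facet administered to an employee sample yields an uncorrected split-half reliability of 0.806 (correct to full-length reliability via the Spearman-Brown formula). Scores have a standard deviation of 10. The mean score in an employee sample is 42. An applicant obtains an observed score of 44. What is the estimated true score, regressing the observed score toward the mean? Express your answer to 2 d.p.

43.79

Full-length reliability (Spearman-Brown) = 2(0.806)/(1+0.806) ≈ 0.893
T̂ = 0.893(44) + 0.107(42) ≈ 43.785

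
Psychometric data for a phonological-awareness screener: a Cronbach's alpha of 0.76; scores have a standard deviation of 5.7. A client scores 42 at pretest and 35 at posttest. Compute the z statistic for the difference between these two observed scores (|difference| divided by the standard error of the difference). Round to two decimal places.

The standard error of measurement is 5.700*√(1 − 0.760) ≈ 5.700*0.490 ≈ 2.792.
SE_diff = SEM * √2 ≈ 2.792 * 1.414 ≈ 3.949
z = 7 / 3.949 ≈ 1.773

1.77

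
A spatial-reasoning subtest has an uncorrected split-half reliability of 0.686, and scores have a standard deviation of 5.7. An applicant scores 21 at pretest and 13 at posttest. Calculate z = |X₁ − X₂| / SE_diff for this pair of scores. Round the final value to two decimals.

r_full = 2·0.686 / (1 + 0.686) ≃ 0.8138
SEM = 5.7000·√(1 − 0.8138) ≃ 2.4599
SE_diff = √2 · SEM ≃ 3.4788
z = 8 / 3.4788 ≃ 2.2997

2.30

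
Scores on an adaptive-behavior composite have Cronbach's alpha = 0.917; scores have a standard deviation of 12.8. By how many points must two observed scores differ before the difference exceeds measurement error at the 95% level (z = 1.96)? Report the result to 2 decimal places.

SEM = 12.800 · √(1 − 0.917) = 12.800 · √0.083 ≃ 12.800 · 0.288 ≃ 3.688
SE_diff = SEM · √2 ≃ 3.688 · 1.414 ≃ 5.215
Minimum reliable difference = 1.96 · SE_diff ≃ 1.96 · 5.215 ≃ 10.222

10.22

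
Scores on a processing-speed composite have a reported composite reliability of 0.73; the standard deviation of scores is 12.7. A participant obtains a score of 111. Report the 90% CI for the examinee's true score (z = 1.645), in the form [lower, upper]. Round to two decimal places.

[100.14, 121.86]

SEM = 12.700*√(1 − 0.730) ≈ 6.599
1.645 * SEM ≈ 10.856
CI = 111 ± 10.856 → [100.144, 121.856]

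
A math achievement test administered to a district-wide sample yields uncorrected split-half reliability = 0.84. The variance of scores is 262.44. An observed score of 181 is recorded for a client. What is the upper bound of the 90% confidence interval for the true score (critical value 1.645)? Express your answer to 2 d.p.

188.86

σ = 262.44^(1/2) = 16.20000
Full-length reliability (Spearman-Brown) = 2(0.84)/(1+0.84) ≃ 0.91304
SEM = 16.20000×√(1 − 0.91304) ≃ 4.77712
Margin = 1.645 × 4.77712 ≃ 7.85836
Upper bound: 181 + 7.85836 = 188.85836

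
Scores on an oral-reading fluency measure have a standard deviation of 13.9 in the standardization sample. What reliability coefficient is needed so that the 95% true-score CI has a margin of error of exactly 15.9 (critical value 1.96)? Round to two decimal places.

SEM needed = half-width / z = 15.9/1.96 ≈ 8.112
Required reliability = 1 − (SEM/SD)² = 1 − 0.341 ≈ 0.659

0.66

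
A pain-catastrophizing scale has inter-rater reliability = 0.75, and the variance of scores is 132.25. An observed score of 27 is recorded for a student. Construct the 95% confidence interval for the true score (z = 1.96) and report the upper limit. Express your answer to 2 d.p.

SD = √132.25 = 11.500
SEM = 11.500×√(1 − 0.750) ≈ 5.750
1.96 × SEM ≈ 11.270
Upper limit = 27 + 11.270 ≈ 38.270

38.27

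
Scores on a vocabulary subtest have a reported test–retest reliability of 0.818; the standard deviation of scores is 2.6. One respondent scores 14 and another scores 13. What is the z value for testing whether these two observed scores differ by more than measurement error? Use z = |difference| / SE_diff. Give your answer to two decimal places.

0.64

SEM = 2.6000·√(1 − 0.8180) ≈ 1.1092
SE_diff = SEM · √2 ≈ 1.1092 · 1.4142 ≈ 1.5686
z = |14 − 13| / 1.5686 = 1 / 1.5686 ≈ 0.6375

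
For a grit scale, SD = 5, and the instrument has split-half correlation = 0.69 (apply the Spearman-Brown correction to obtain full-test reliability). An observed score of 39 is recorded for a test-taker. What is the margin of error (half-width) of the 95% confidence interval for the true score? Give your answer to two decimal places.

4.20

Spearman-Brown: r = 2(0.69) / (1 + 0.69) = 1.380 / 1.690 ≈ 0.817
SEM = 5.000 · √(1 − 0.817) = 5.000 · √0.183 ≈ 5.000 · 0.428 ≈ 2.141
1.96 · SEM ≈ 4.197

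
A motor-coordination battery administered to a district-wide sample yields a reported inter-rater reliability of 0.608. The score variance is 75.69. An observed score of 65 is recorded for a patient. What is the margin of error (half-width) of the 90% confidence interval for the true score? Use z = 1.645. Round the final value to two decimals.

8.96

SD = √75.69 ≈ 8.700
SEM = 8.700×√(1 − 0.608) ≈ 5.447
Margin = 1.645 × 5.447 ≈ 8.960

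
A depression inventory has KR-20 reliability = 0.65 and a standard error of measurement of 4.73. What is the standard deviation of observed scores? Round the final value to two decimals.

SD = 4.73 / √(1 − 0.65) ≈ 7.9952

8.00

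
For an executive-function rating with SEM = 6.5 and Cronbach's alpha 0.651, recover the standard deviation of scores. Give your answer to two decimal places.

SD = SEM / √(1 − r) = 6.5 / √0.34900 ≃ 6.5 / 0.59076 ≃ 11.00273

11.00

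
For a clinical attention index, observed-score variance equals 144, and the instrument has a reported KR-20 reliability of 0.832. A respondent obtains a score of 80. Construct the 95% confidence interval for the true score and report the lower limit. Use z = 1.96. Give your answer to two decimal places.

70.36

σ = 144^(1/2) = 12.0000
SEM = 12.0000*√(1 − 0.8320) ≈ 4.9185
1.96 * SEM ≈ 9.6403
Lower limit = 80 − 9.6403 ≈ 70.3597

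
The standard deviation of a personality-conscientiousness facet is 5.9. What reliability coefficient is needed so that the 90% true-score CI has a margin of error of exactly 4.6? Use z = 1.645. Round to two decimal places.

SEM needed = half-width / z = 4.6/1.645 ≃ 2.796
r = 1 − (2.796/5.9)² ≃ 1 − 0.225 ≃ 0.775

0.78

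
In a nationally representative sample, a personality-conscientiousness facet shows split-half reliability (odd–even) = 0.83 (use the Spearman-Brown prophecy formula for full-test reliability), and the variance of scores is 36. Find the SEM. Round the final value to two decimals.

SD = √36 ≈ 6.000
r_full = 2·0.83 / (1 + 0.83) ≈ 0.907
SEM = 6.000·√(1 − 0.907) ≈ 1.829

1.83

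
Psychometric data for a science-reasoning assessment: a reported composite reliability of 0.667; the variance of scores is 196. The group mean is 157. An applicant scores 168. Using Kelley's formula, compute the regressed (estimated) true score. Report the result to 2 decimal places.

Estimated true score = 0.667·168 + (1 − 0.667)·157 ≈ 164.337

164.34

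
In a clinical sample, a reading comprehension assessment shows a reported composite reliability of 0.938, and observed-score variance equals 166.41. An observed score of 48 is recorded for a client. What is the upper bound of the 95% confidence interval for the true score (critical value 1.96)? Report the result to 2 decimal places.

54.30

SD = √166.41 ≃ 12.9000
SEM = 12.9000*√(1 − 0.9380) ≃ 3.2121
Half-width = 1.96*3.2121 ≃ 6.2957
Upper limit = 48 + 6.2957 ≃ 54.2957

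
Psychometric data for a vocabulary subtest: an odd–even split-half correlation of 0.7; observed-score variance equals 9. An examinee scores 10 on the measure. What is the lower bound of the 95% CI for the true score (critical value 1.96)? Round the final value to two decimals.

7.53

σ = 9^(1/2) = 3.0000
Full-length reliability (Spearman-Brown) = 2(0.7)/(1+0.7) ≃ 0.8235
SEM = 3.0000*√(1 − 0.8235) ≃ 1.2603
1.96 * SEM ≃ 2.4701
Lower bound: 10 − 2.4701 = 7.5299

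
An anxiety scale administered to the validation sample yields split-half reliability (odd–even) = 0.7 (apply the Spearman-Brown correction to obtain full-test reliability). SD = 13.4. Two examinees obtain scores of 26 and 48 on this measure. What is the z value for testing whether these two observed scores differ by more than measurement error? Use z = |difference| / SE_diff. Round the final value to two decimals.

2.76

Spearman-Brown: r = 2(0.7) / (1 + 0.7) = 1.40000 / 1.70000 ≃ 0.82353
SEM = 13.40000 * √(1 − 0.82353) = 13.40000 * √0.17647 ≃ 13.40000 * 0.42008 ≃ 5.62913
SE_diff = √2 * SEM ≃ 7.96079
z = 22 / 7.96079 ≃ 2.76355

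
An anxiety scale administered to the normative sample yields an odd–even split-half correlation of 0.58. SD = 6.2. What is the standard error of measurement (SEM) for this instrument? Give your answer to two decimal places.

r_full = 2·0.58 / (1 + 0.58) ≃ 0.7342
The standard error of measurement is 6.2000*√(1 − 0.7342) ≃ 6.2000*0.5156 ≃ 3.1966.

3.20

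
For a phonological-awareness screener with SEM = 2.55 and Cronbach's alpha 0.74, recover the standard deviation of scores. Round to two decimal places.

σ = SEM·(1 − r)^(−1/2) ≈ 2.55×1.9612 ≈ 5.0010

5.00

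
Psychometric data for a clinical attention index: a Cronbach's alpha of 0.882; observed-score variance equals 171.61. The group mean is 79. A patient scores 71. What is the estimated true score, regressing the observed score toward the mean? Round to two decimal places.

71.94

T̂ = r·X + (1 − r)·M = 0.8820×71 + 0.1180×79 = 62.6220 + 9.3220 ≈ 71.9440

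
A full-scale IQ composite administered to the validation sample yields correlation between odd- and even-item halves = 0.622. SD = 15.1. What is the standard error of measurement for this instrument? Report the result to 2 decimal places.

7.29

Full-length reliability (Spearman-Brown) = 2(0.622)/(1+0.622) ≈ 0.7670
SEM = 15.1000×√(1 − 0.7670) ≈ 7.2895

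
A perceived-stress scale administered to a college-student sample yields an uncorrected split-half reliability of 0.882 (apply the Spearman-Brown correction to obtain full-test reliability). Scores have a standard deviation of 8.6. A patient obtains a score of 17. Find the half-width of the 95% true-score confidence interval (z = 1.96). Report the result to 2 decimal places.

4.22

Spearman-Brown: r = 2(0.882) / (1 + 0.882) = 1.764 / 1.882 ≈ 0.937
SEM = 8.600 · √(1 − 0.937) = 8.600 · √0.063 ≈ 8.600 · 0.250 ≈ 2.153
Margin = 1.96 · 2.153 ≈ 4.221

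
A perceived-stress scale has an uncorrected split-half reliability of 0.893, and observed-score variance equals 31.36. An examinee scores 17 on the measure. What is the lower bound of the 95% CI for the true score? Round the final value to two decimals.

σ = 31.36^(1/2) = 5.6000
Spearman-Brown: r = 2(0.893) / (1 + 0.893) = 1.7860 / 1.8930 ≈ 0.9435
SEM = 5.6000·√(1 − 0.9435) ≈ 1.3314
Margin = 1.96 · 1.3314 ≈ 2.6095
Lower limit = 17 − 2.6095 ≈ 14.3905

14.39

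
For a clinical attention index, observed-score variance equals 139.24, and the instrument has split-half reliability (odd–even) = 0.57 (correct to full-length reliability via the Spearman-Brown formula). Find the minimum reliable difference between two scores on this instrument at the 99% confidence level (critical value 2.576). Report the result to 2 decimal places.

22.50

σ = 139.24^(1/2) = 11.800
Spearman-Brown: r = 2(0.57) / (1 + 0.57) = 1.140 / 1.570 ≈ 0.726
SEM = 11.800*√(1 − 0.726) ≈ 6.175
SE_diff = √2 * SEM ≈ 8.733
Minimum reliable difference = 2.576 * SE_diff ≈ 2.576 * 8.733 ≈ 22.497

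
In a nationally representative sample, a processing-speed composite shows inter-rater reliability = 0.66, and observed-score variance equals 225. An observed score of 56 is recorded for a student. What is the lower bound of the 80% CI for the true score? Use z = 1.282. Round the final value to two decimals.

44.79

SD = √225 ≈ 15.00000
SEM = 15.00000 * √(1 − 0.66000) = 15.00000 * √0.34000 ≈ 15.00000 * 0.58310 ≈ 8.74643
1.282 * SEM ≈ 11.21292
Lower limit = 56 − 11.21292 ≈ 44.78708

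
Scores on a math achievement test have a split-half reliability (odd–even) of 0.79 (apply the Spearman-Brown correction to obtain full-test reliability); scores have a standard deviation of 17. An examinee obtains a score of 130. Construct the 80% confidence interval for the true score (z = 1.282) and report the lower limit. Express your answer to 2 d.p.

122.54

Spearman-Brown: r = 2(0.79) / (1 + 0.79) = 1.580 / 1.790 ≈ 0.883
The standard error of measurement is 17.000·√(1 − 0.883) ≈ 17.000·0.343 ≈ 5.823.
Margin = 1.282 · 5.823 ≈ 7.465
Lower limit = 130 − 7.465 ≈ 122.535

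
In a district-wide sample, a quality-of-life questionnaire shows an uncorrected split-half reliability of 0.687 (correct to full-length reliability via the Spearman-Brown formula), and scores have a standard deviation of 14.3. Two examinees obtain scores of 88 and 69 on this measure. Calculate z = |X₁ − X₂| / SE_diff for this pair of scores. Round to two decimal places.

2.18

Spearman-Brown: r = 2(0.687) / (1 + 0.687) = 1.3740 / 1.6870 ≈ 0.8145
SEM = 14.3000·√(1 − 0.8145) ≈ 6.1596
SE_diff = SEM · √2 ≈ 6.1596 · 1.4142 ≈ 8.7110
z = 19 / 8.7110 ≈ 2.1812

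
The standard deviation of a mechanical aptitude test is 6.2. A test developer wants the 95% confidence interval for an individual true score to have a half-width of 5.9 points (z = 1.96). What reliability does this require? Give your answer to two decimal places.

0.76

Required SEM = 5.9 / 1.96 ≈ 3.0102
r = 1 − (3.0102/6.2)² ≈ 1 − 0.2357 ≈ 0.7643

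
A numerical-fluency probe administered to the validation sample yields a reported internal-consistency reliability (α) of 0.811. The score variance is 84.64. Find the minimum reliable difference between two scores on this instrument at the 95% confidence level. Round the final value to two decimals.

11.09

SD = √84.64 = 9.2000
SEM = 9.2000 · √(1 − 0.8110) = 9.2000 · √0.1890 ≈ 9.2000 · 0.4347 ≈ 3.9996
SE_diff = √2 · SEM ≈ 5.6563
Minimum reliable difference = 1.96 · SE_diff ≈ 1.96 · 5.6563 ≈ 11.0864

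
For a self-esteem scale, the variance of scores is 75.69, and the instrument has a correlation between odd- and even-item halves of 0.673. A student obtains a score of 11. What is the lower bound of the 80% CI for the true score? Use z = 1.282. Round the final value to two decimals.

6.07

σ = 75.69^(1/2) = 8.7000
Full-length reliability (Spearman-Brown) = 2(0.673)/(1+0.673) ≈ 0.8045
SEM = 8.7000 * √(1 − 0.8045) = 8.7000 * √0.1955 ≈ 8.7000 * 0.4421 ≈ 3.8463
Margin = 1.282 * 3.8463 ≈ 4.9310
Lower bound: 11 − 4.9310 = 6.0690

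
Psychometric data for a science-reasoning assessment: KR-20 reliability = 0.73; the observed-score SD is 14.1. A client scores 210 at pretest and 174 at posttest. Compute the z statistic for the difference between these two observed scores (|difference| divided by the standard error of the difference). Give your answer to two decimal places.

SEM = 14.100 · √(1 − 0.730) = 14.100 · √0.270 ≈ 14.100 · 0.520 ≈ 7.327
Standard error of the difference = 7.327·√2 ≈ 10.361
z = 36 / 10.361 ≈ 3.474

3.47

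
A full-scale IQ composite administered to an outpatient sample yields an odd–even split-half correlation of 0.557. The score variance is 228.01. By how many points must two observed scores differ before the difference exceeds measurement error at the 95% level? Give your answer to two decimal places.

SD = √228.01 = 15.1000
r_full = 2·0.557 / (1 + 0.557) ≈ 0.7155
The standard error of measurement is 15.1000×√(1 − 0.7155) ≈ 15.1000×0.5334 ≈ 8.0544.
SE_diff = √2 × SEM ≈ 11.3907
Smallest detectable difference = 1.96×11.3907 ≈ 22.3257

22.33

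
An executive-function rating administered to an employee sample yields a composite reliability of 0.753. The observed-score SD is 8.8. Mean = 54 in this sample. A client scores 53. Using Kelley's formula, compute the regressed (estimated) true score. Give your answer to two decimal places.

53.25

T̂ = 0.753(53) + 0.247(54) ≈ 53.247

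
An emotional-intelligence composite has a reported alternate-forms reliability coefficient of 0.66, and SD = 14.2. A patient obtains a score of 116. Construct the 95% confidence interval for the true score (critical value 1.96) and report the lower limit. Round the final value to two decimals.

SEM = 14.2000 * √(1 − 0.6600) = 14.2000 * √0.3400 ≈ 14.2000 * 0.5831 ≈ 8.2800
1.96 * SEM ≈ 16.2287
Lower bound: 116 − 16.2287 = 99.7713

99.77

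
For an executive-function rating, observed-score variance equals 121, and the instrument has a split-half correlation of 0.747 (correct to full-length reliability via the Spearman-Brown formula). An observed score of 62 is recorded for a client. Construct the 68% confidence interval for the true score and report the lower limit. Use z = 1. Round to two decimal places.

SD = √121 = 11.000
r_full = 2·0.747 / (1 + 0.747) ≃ 0.855
SEM = 11.000*√(1 − 0.855) ≃ 4.186
1 * SEM ≃ 4.186
Lower limit = 62 − 4.186 ≃ 57.814

57.81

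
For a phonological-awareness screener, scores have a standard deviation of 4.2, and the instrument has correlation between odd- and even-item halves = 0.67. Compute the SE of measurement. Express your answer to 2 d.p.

Full-length reliability (Spearman-Brown) = 2(0.67)/(1+0.67) ≈ 0.80240
SEM = 4.20000*√(1 − 0.80240) ≈ 1.86702

1.87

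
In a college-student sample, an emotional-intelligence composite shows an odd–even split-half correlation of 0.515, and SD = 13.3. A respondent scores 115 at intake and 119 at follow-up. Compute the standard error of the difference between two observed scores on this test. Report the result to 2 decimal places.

10.64

r_full = 2·0.515 / (1 + 0.515) ≈ 0.680
SEM = 13.300·√(1 − 0.680) ≈ 7.525
SE_diff = SEM · √2 ≈ 7.525 · 1.414 ≈ 10.642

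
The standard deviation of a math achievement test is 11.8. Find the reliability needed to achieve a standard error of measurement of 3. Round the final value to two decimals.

0.94

r = 1 − (SEM / SD)² = 1 − (3.00000 / 11.8)² ≃ 1 − 0.06464 ≃ 0.93536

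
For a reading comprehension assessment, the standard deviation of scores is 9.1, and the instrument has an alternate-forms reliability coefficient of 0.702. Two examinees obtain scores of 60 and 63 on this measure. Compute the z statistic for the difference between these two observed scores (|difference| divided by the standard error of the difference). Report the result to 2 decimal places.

0.43

SEM = 9.10000 × √(1 − 0.70200) = 9.10000 × √0.29800 ≈ 9.10000 × 0.54589 ≈ 4.96763
Standard error of the difference = 4.96763·√2 ≈ 7.02529
z = 3 / 7.02529 ≈ 0.42703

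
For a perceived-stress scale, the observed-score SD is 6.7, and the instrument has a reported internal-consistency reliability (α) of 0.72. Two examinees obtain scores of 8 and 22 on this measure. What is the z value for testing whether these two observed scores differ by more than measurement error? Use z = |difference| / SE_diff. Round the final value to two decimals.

The standard error of measurement is 6.70000·√(1 − 0.72000) ≈ 6.70000·0.52915 ≈ 3.54531.
SE_diff = √2 · SEM ≈ 5.01382
z = |8 − 22| / 5.01382 = 14 / 5.01382 ≈ 2.79228

2.79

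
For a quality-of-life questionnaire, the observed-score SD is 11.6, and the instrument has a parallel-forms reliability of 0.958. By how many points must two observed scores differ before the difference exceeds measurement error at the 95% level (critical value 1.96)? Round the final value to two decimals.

The standard error of measurement is 11.600*√(1 − 0.958) ≈ 11.600*0.205 ≈ 2.377.
SE_diff = SEM * √2 ≈ 2.377 * 1.414 ≈ 3.362
Minimum reliable difference = 1.96 * SE_diff ≈ 1.96 * 3.362 ≈ 6.590

6.59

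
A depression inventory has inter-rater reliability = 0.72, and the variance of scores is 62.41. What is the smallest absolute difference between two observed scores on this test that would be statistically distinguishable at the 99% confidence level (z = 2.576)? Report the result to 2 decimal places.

σ = 62.41^(1/2) = 7.900
SEM = 7.900·√(1 − 0.720) ≈ 4.180
SE_diff = SEM · √2 ≈ 4.180 · 1.414 ≈ 5.912
Minimum reliable difference = 2.576 · SE_diff ≈ 2.576 · 5.912 ≈ 15.229

15.23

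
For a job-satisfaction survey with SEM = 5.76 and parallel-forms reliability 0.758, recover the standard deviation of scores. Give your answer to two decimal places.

11.71

SD = SEM / √(1 − r) = 5.76 / √0.242 ≃ 5.76 / 0.492 ≃ 11.709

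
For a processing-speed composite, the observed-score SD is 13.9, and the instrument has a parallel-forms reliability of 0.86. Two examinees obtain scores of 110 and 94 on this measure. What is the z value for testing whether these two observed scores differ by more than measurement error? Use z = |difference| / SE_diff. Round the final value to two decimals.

SEM = 13.900×√(1 − 0.860) ≈ 5.201
SE_diff = √2 × SEM ≈ 7.355
z = 16 / 7.355 ≈ 2.175

2.18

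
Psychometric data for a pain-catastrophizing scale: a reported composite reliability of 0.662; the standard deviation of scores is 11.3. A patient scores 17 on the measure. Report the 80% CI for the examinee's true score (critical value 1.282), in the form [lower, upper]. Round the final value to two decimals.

SEM = 11.3000×√(1 − 0.6620) ≈ 6.5696
Half-width = 1.282×6.5696 ≈ 8.4222
Interval: (8.5778, 25.4222)

[8.58, 25.42]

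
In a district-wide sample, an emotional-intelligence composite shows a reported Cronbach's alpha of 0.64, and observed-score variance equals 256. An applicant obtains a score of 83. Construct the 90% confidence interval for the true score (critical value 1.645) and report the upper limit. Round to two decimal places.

98.79

SD = √256 = 16.000
SEM = 16.000 * √(1 − 0.640) = 16.000 * √0.360 ≈ 16.000 * 0.600 ≈ 9.600
Half-width = 1.645*9.600 ≈ 15.792
Upper limit = 83 + 15.792 ≈ 98.792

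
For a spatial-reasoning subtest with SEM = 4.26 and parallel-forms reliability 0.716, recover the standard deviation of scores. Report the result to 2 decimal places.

7.99

SD = SEM / √(1 − r) = 4.26 / √0.284 ≈ 4.26 / 0.533 ≈ 7.994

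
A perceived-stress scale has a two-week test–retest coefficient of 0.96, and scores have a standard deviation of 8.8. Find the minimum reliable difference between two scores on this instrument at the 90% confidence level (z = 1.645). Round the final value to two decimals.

4.09

SEM = 8.80000 × √(1 − 0.96000) = 8.80000 × √0.04000 ≃ 8.80000 × 0.20000 ≃ 1.76000
SE_diff = SEM × √2 ≃ 1.76000 × 1.41421 ≃ 2.48902
Minimum reliable difference = 1.645 × SE_diff ≃ 1.645 × 2.48902 ≃ 4.09443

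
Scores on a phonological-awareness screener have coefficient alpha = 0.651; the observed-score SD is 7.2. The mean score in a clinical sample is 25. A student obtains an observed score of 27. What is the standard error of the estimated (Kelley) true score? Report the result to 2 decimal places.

3.43

SE_est = 7.200·√[r(1 − r)] ≈ 3.432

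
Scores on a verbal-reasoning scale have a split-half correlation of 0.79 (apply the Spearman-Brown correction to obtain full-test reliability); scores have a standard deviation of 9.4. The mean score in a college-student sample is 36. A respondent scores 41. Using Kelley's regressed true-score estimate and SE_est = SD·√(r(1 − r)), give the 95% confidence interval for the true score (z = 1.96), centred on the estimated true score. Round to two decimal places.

[34.48, 46.34]

Spearman-Brown: r = 2(0.79) / (1 + 0.79) = 1.5800 / 1.7900 ≃ 0.8827
T̂ = r·X + (1 − r)·M = 0.8827·41 + 0.1173·36 ≃ 36.1899 + 4.2235 ≃ 40.4134
SE_est = SD · √(r(1 − r)) = 9.4000 · √0.1036 ≃ 9.4000 · 0.3218 ≃ 3.0249
95% CI: 40.4134 ± 5.9288 ≃ (34.4846, 46.3422)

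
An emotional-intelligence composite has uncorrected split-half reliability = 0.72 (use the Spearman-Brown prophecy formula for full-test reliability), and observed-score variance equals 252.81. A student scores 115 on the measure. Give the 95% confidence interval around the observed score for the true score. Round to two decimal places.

[102.43, 127.57]

SD = √252.81 = 15.900
Spearman-Brown: r = 2(0.72) / (1 + 0.72) = 1.440 / 1.720 ≈ 0.837
SEM = 15.900 * √(1 − 0.837) = 15.900 * √0.163 ≈ 15.900 * 0.403 ≈ 6.415
Margin = 1.96 * 6.415 ≈ 12.574
95% CI: 115 ± 12.574 = [102.426, 127.574]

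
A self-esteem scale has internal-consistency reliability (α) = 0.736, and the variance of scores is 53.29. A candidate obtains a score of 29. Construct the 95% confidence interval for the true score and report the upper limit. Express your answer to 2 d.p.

SD = √53.29 = 7.300
SEM = 7.300 × √(1 − 0.736) = 7.300 × √0.264 ≈ 7.300 × 0.514 ≈ 3.751
Half-width = 1.96×3.751 ≈ 7.352
Upper bound: 29 + 7.352 = 36.352

36.35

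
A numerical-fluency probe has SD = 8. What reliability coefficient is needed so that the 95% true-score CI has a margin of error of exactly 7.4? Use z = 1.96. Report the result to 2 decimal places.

0.78

Required SEM = 7.4 / 1.96 ≈ 3.7755
Required reliability = 1 − (SEM/SD)² = 1 − 0.2227 ≈ 0.7773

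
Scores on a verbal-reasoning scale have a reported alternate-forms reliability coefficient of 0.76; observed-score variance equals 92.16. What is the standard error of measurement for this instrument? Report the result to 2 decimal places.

SD = √92.16 ≃ 9.6000
SEM = 9.6000 · √(1 − 0.7600) = 9.6000 · √0.2400 ≃ 9.6000 · 0.4899 ≃ 4.7030

4.70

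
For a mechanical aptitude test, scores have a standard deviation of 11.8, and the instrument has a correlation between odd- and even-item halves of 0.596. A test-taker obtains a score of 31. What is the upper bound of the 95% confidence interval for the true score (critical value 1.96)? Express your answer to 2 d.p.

42.64

Full-length reliability (Spearman-Brown) = 2(0.596)/(1+0.596) ≈ 0.747
The standard error of measurement is 11.800·√(1 − 0.747) ≈ 11.800·0.503 ≈ 5.937.
Margin = 1.96 · 5.937 ≈ 11.636
Upper limit = 31 + 11.636 ≈ 42.636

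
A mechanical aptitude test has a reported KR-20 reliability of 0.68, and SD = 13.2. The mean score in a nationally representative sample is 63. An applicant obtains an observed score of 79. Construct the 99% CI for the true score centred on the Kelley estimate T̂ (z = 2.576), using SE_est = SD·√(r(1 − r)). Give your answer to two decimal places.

[58.02, 89.74]

T̂ = r·X + (1 − r)·M = 0.6800·79 + 0.3200·63 = 53.7200 + 20.1600 ≃ 73.8800
SE_est = 13.2000·√(0.6800·0.3200) ≃ 6.1575
CI = 73.8800 ± 2.576 · 6.1575 → [58.0183, 89.7417]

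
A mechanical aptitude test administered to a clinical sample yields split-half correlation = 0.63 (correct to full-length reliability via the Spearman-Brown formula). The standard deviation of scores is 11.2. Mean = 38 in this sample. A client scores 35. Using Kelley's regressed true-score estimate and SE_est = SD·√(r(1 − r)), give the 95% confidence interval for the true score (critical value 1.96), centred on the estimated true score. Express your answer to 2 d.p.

Full-length reliability (Spearman-Brown) = 2(0.63)/(1+0.63) ≈ 0.77301
T̂ = 0.77301(35) + 0.22699(38) ≈ 35.68098
SE_est = 11.20000·√[r(1 − r)] ≈ 4.69155
95% CI: 35.68098 ± 9.19544 ≈ (26.48554, 44.87642)

[26.49, 44.88]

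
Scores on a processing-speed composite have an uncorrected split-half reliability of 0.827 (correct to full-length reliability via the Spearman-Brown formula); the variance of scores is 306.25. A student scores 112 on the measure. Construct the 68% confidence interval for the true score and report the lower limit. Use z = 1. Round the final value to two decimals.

106.61

σ = 306.25^(1/2) = 17.50000
r_full = 2·0.827 / (1 + 0.827) ≈ 0.90531
SEM = 17.50000×√(1 − 0.90531) ≈ 5.38508
Margin = 1 × 5.38508 ≈ 5.38508
Lower bound: 112 − 5.38508 = 106.61492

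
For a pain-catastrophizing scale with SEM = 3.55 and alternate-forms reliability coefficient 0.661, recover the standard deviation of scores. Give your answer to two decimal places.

6.10

SD = 3.55 / √(1 − 0.661) ≈ 6.0972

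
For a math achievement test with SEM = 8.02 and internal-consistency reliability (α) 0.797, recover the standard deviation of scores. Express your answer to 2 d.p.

17.80

SD = SEM / √(1 − r) = 8.02 / √0.2030 ≈ 8.02 / 0.4506 ≈ 17.8003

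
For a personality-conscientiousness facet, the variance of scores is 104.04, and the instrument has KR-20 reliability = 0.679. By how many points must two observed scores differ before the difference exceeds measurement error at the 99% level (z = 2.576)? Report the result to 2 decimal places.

21.05

σ = 104.04^(1/2) = 10.2000
SEM = 10.2000*√(1 − 0.6790) ≈ 5.7790
SE_diff = SEM * √2 ≈ 5.7790 * 1.4142 ≈ 8.1727
Smallest detectable difference = 2.576*8.1727 ≈ 21.0530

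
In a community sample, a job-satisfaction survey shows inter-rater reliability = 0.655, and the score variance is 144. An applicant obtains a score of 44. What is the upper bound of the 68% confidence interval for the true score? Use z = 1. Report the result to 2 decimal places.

51.05

SD = √144 ≈ 12.000
SEM = 12.000 × √(1 − 0.655) = 12.000 × √0.345 ≈ 12.000 × 0.587 ≈ 7.048
Margin = 1 × 7.048 ≈ 7.048
Upper limit = 44 + 7.048 ≈ 51.048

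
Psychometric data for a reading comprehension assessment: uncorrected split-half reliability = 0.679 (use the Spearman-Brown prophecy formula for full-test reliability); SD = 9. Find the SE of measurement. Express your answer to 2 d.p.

r_full = 2·0.679 / (1 + 0.679) ≈ 0.80881
SEM = 9.00000*√(1 − 0.80881) ≈ 3.93523

3.94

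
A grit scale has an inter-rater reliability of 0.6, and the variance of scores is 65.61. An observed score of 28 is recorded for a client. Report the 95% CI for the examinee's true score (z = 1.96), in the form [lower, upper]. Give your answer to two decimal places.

[17.96, 38.04]

SD = √65.61 = 8.100
SEM = 8.100*√(1 − 0.600) ≈ 5.123
Half-width = 1.96*5.123 ≈ 10.041
CI = 28 ± 10.041 → [17.959, 38.041]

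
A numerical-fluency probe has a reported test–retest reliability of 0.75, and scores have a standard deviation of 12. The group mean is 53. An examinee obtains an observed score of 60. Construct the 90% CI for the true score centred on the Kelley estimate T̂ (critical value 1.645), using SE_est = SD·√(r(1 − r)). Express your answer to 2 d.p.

[49.70, 66.80]

T̂ = r·X + (1 − r)·M = 0.75000×60 + 0.25000×53 = 45.00000 + 13.25000 ≈ 58.25000
SE_est = 12.00000·√[r(1 − r)] ≈ 5.19615
CI = 58.25000 ± 1.645 × 5.19615 → [49.70233, 66.79767]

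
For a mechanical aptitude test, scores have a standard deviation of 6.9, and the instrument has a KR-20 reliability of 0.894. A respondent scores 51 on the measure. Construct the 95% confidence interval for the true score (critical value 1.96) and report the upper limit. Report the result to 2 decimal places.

55.40

SEM = 6.900 · √(1 − 0.894) = 6.900 · √0.106 ≈ 6.900 · 0.326 ≈ 2.246
Half-width = 1.96·2.246 ≈ 4.403
Upper bound: 51 + 4.403 = 55.403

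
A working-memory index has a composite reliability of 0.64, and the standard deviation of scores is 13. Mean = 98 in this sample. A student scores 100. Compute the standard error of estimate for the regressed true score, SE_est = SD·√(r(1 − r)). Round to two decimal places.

6.24

SE_est = SD * √(r(1 − r)) = 13.0000 * √0.2304 ≈ 13.0000 * 0.4800 ≈ 6.2400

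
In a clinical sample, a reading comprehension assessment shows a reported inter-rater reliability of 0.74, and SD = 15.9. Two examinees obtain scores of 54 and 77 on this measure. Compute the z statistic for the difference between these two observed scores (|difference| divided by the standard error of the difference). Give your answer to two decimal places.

2.01

SEM = 15.900·√(1 − 0.740) ≃ 8.107
SE_diff = √2 · SEM ≃ 11.466
z = |54 − 77| / 11.466 = 23 / 11.466 ≃ 2.006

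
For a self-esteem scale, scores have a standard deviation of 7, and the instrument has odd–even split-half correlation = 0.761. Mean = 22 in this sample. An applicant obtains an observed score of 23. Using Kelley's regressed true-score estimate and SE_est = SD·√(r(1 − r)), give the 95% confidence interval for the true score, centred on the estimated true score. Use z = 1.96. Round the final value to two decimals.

[18.17, 27.56]

r_full = 2·0.761 / (1 + 0.761) ≈ 0.8643
T̂ = r·X + (1 − r)·M = 0.8643×23 + 0.1357×22 ≈ 19.8785 + 2.9858 ≈ 22.8643
SE_est = SD × √(r(1 − r)) = 7.0000 × √0.1173 ≈ 7.0000 × 0.3425 ≈ 2.3974
95% CI: 22.8643 ± 4.6990 ≈ (18.1653, 27.5632)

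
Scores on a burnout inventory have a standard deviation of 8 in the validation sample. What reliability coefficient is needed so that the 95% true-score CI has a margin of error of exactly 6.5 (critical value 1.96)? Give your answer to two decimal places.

0.83

SEM needed = half-width / z = 6.5/1.96 ≈ 3.316
r = 1 − (SEM / SD)² = 1 − (3.316 / 8)² ≈ 1 − 0.172 ≈ 0.828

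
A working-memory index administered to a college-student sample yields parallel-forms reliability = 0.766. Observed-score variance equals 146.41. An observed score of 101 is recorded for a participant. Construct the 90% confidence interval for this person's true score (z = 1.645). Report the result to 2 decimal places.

σ = 146.41^(1/2) = 12.1000
SEM = 12.1000×√(1 − 0.7660) ≈ 5.8532
1.645 × SEM ≈ 9.6285
CI = 101 ± 9.6285 → [91.3715, 110.6285]

[91.37, 110.63]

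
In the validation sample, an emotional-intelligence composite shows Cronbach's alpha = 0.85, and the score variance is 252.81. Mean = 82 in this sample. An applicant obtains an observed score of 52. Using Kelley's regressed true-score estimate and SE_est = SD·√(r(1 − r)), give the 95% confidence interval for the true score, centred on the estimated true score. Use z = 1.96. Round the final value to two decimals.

[45.37, 67.63]

σ = 252.81^(1/2) = 15.9000
T̂ = r·X + (1 − r)·M = 0.8500×52 + 0.1500×82 = 44.2000 + 12.3000 ≈ 56.5000
SE_est = 15.9000·√[r(1 − r)] ≈ 5.6774
CI = 56.5000 ± 1.96 × 5.6774 → [45.3722, 67.6278]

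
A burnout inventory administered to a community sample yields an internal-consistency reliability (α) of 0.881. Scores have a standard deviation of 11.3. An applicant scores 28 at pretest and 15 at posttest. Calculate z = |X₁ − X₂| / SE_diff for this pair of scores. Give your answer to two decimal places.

2.36

SEM = 11.300 * √(1 − 0.881) = 11.300 * √0.119 ≈ 11.300 * 0.345 ≈ 3.898
Standard error of the difference = 3.898·√2 ≈ 5.513
z = 13 / 5.513 ≈ 2.358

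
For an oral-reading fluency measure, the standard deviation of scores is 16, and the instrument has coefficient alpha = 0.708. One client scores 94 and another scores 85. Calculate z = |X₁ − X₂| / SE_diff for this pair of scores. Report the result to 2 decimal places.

0.74

SEM = 16.00000 * √(1 − 0.70800) = 16.00000 * √0.29200 ≈ 16.00000 * 0.54037 ≈ 8.64592
SE_diff = SEM * √2 ≈ 8.64592 * 1.41421 ≈ 12.22718
z = 9 / 12.22718 ≈ 0.73606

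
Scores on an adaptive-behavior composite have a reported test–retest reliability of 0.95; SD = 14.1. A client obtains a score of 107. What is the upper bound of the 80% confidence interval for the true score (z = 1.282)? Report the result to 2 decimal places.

111.04

The standard error of measurement is 14.10000·√(1 − 0.95000) ≈ 14.10000·0.22361 ≈ 3.15286.
1.282 · SEM ≈ 4.04196
Upper limit = 107 + 4.04196 ≈ 111.04196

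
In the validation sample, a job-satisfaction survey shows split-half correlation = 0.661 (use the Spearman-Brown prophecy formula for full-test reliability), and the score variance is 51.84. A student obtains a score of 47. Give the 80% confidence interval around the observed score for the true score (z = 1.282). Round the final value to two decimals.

SD = √51.84 = 7.20000
Full-length reliability (Spearman-Brown) = 2(0.661)/(1+0.661) ≈ 0.79591
The standard error of measurement is 7.20000*√(1 − 0.79591) ≈ 7.20000*0.45177 ≈ 3.25273.
Margin = 1.282 * 3.25273 ≈ 4.17000
Interval: (42.83000, 51.17000)

[42.83, 51.17]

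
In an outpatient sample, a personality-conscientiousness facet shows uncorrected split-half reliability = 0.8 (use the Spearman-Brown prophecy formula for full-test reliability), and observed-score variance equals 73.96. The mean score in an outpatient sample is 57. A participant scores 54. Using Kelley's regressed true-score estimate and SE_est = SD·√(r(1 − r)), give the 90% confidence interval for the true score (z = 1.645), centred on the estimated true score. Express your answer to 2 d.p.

[49.89, 58.78]

σ = 73.96^(1/2) = 8.6000
Full-length reliability (Spearman-Brown) = 2(0.8)/(1+0.8) ≈ 0.8889
T̂ = r·X + (1 − r)·M = 0.8889*54 + 0.1111*57 ≈ 48.0000 + 6.3333 ≈ 54.3333
SE_est = 8.6000*√(0.8889*0.1111) ≈ 2.7027
90% CI: 54.3333 ± 4.4460 ≈ (49.8874, 58.7793)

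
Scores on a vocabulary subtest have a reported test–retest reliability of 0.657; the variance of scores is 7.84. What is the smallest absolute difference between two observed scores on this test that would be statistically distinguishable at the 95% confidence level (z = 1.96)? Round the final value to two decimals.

SD = √7.84 ≈ 2.80000
SEM = 2.80000 × √(1 − 0.65700) = 2.80000 × √0.34300 ≈ 2.80000 × 0.58566 ≈ 1.63985
Standard error of the difference = 1.63985·√2 ≈ 2.31910
Minimum reliable difference = 1.96 × SE_diff ≈ 1.96 × 2.31910 ≈ 4.54544

4.55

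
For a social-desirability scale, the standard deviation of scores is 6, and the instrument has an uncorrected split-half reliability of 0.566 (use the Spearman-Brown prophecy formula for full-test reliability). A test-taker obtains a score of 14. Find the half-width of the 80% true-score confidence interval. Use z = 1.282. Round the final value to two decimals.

4.05

Spearman-Brown: r = 2(0.566) / (1 + 0.566) = 1.1320 / 1.5660 ≈ 0.7229
SEM = 6.0000 * √(1 − 0.7229) = 6.0000 * √0.2771 ≈ 6.0000 * 0.5264 ≈ 3.1586
1.282 * SEM ≈ 4.0494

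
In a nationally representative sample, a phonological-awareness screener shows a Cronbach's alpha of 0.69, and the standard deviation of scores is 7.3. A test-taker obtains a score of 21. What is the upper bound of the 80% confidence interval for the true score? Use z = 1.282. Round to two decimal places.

26.21

The standard error of measurement is 7.30000×√(1 − 0.69000) ≈ 7.30000×0.55678 ≈ 4.06447.
Margin = 1.282 × 4.06447 ≈ 5.21065
Upper limit = 21 + 5.21065 ≈ 26.21065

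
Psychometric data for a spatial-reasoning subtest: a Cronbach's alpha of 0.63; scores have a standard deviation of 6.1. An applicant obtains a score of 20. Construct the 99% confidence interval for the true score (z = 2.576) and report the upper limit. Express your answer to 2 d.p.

29.56

The standard error of measurement is 6.100×√(1 − 0.630) ≈ 6.100×0.608 ≈ 3.710.
2.576 × SEM ≈ 9.558
Upper bound: 20 + 9.558 = 29.558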